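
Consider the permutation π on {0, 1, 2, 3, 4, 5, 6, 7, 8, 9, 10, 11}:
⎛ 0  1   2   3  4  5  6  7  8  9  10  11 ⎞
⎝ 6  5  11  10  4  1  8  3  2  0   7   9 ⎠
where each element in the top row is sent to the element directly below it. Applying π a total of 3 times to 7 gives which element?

7

Tracing 7 → 3 → … returns to 7 after 3 steps, so 7 lies in a 3-cycle (3 10 7).
Powers repeat with period 3 on this cycle, and 3 mod 3 = 0, so π^3(7) = π^0(7).
So π^3(7) = 7.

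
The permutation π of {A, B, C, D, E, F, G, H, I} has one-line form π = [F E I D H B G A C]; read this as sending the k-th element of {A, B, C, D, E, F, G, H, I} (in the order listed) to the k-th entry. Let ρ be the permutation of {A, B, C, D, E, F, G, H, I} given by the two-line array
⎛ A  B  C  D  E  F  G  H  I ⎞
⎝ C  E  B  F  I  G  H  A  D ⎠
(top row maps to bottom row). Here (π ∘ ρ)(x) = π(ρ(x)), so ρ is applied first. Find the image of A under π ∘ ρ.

First apply ρ: ρ(A) = C, then π(C) = I. Thus (π ∘ ρ)(A) = I.

I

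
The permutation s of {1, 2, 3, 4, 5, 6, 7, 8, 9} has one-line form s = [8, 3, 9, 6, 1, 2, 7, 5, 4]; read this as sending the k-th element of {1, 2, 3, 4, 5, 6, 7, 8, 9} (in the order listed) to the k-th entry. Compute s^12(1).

1

Tracing 1 → 8 → … returns to 1 after 3 steps, so 1 lies in a 3-cycle (1, 8, 5).
Since the cycle has length 3, s^12 acts on it the same as s^0 (12 mod 3 = 0).
So s^12(1) = 1.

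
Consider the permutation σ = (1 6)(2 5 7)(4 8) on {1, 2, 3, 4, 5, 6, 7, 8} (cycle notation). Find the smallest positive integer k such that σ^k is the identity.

6

The cycle type of σ is (3, 2, 2, 1).
The order is lcm(3, 2, 2) = 6.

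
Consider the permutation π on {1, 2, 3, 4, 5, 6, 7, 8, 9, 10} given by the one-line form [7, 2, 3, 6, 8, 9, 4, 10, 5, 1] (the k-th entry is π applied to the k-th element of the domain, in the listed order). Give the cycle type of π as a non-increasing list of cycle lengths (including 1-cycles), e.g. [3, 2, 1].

The disjoint cycles are (1 7 4 6 9 5 8 10)(2)(3), with lengths 8, 1, 1 in non-increasing order.

[8, 1, 1]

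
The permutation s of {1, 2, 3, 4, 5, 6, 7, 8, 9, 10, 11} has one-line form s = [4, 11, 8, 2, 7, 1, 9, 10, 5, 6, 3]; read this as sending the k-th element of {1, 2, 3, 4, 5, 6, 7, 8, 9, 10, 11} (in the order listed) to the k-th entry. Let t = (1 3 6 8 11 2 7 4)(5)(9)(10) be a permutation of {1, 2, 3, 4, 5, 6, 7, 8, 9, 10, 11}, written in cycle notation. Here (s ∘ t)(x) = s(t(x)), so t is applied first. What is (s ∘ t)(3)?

(s ∘ t)(3) = s(t(3)). t(3) = 6, then s(6) = 1. So (s ∘ t)(3) = 1.

1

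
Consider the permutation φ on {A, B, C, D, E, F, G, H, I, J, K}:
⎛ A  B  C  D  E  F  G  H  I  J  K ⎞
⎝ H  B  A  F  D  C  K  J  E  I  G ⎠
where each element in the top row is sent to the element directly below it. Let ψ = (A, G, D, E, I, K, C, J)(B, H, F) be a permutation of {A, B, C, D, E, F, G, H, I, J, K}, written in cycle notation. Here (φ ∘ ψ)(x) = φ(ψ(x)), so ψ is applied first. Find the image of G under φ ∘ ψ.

First apply ψ: ψ(G) = D, then φ(D) = F. Thus (φ ∘ ψ)(G) = F.

F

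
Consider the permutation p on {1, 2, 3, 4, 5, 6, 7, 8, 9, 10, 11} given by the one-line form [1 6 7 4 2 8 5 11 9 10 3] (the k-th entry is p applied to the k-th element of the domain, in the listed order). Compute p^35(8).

Tracing 8 → 11 → … returns to 8 after 7 steps, so 8 lies in a 7-cycle (2 6 8 11 3 7 5).
On a 7-cycle, p^7 is the identity, so p^35 = p^0 there (35 ≡ 0 mod 7).
So p^35(8) = 8.

8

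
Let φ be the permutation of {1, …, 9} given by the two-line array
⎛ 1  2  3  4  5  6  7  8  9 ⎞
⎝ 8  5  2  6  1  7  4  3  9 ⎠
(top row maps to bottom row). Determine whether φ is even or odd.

even

In disjoint-cycle form the cycle lengths are 5, 3, 1.
A cycle of length ℓ contributes ℓ−1 transpositions, so φ is a product of 4 + 2 = 6 transpositions — even.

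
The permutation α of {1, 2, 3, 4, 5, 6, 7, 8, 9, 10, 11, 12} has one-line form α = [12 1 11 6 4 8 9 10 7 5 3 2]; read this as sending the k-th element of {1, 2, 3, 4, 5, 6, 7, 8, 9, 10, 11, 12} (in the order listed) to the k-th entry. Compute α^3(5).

Tracing 5 → 4 → … returns to 5 after 5 steps, so 5 lies in a 5-cycle (4, 6, 8, 10, 5).
Stepping 3 places around the cycle: 5 → 4 → 6 → 8.

8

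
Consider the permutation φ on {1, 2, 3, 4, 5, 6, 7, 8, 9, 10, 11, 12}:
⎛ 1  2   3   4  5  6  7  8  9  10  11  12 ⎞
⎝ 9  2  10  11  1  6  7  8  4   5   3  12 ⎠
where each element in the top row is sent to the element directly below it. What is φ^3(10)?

Tracing 10 → 5 → … returns to 10 after 7 steps, so 10 lies in a 7-cycle (1, 9, 4, 11, 3, 10, 5).
Advancing 3 steps from 10: 10 → 5 → 1 → 9.

9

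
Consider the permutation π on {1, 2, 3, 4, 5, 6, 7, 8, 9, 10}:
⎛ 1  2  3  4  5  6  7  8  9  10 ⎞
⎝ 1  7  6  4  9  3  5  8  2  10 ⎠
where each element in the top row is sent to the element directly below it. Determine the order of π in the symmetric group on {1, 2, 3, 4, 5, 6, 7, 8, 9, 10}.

4

Decomposing into disjoint cycles gives cycle lengths 4, 2, 1, 1, 1, 1.
The order is lcm(4, 2) = 4.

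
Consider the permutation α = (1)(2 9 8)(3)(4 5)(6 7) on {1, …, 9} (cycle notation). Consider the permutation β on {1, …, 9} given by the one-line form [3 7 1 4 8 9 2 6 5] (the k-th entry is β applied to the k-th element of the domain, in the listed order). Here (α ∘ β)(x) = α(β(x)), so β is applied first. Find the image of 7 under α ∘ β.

First apply β: β(7) = 2, then α(2) = 9. Thus (α ∘ β)(7) = 9.

9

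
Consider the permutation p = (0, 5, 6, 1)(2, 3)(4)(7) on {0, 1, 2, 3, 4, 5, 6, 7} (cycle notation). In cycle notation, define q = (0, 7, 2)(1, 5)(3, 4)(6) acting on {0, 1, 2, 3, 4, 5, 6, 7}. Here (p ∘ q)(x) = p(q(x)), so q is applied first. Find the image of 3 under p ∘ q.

4

(p ∘ q)(3) = p(q(3)). q(3) = 4, then p(4) = 4. So (p ∘ q)(3) = 4.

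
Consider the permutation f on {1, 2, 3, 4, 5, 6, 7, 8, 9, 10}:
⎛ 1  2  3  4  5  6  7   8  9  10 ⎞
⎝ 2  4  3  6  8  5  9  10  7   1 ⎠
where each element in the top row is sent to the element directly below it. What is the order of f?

Decomposing into disjoint cycles gives cycle lengths 7, 2, 1.
Since disjoint cycles commute, ord(f) = lcm(7, 2) = 14.

14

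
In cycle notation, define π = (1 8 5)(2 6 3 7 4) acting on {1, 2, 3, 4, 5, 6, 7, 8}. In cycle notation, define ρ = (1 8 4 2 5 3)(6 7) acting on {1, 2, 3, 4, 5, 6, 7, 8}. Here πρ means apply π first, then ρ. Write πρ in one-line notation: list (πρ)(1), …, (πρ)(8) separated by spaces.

For each element, apply π then ρ: 1 → 8 → 4; 2 → 6 → 7; 3 → 7 → 6; 4 → 2 → 5; 5 → 1 → 8; 6 → 3 → 1; 7 → 4 → 2; 8 → 5 → 3.
So πρ in one-line form is 4 7 6 5 8 1 2 3.

4 7 6 5 8 1 2 3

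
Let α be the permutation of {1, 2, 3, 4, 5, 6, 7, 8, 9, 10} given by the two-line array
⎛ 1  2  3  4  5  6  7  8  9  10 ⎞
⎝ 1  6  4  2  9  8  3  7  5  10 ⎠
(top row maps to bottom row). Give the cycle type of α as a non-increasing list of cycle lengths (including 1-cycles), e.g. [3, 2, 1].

[6, 2, 1, 1]

The disjoint cycles are (1)(2 6 8 7 3 4)(5 9)(10), with lengths 6, 2, 1, 1 in non-increasing order.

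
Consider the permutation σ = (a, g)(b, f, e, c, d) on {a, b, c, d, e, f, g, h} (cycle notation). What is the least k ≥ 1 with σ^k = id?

10

The cycle type of σ is (5, 2, 1).
Since disjoint cycles commute, ord(σ) = lcm(5, 2) = 10.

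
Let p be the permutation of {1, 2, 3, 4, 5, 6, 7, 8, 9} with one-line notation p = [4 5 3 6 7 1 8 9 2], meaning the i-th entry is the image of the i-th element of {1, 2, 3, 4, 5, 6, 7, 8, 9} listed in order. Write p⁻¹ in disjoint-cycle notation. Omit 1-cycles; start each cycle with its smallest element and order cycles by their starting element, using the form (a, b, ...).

(1, 6, 4)(2, 9, 8, 7, 5)

First write p in disjoint cycles: (1, 4, 6)(2, 5, 7, 8, 9).
Reversing each cycle (and rotating so the smallest element leads) gives p⁻¹ = (1, 6, 4)(2, 9, 8, 7, 5).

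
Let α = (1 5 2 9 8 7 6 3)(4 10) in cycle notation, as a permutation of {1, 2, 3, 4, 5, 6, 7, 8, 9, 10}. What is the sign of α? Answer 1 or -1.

1

The cycle lengths are 8, 2.
A cycle is odd iff its length is even; α has 2 even-length cycles, so sgn(α) = (−1)^2 and α is even.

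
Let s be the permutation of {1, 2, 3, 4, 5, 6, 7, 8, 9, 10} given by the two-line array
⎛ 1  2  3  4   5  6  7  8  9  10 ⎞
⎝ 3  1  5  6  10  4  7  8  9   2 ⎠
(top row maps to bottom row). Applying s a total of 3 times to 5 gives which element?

1

Tracing 5 → 10 → … returns to 5 after 5 steps, so 5 lies in a 5-cycle (1, 3, 5, 10, 2).
Advancing 3 steps from 5: 5 → 10 → 2 → 1.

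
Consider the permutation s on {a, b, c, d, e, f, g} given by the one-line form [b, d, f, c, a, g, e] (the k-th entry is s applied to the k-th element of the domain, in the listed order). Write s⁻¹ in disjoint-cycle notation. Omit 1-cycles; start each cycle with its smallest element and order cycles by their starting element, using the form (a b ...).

First write s in disjoint cycles: (a b d c f g e).
The inverse reverses every cycle; in canonical form, s⁻¹ = (a e g f c d b).

(a e g f c d b)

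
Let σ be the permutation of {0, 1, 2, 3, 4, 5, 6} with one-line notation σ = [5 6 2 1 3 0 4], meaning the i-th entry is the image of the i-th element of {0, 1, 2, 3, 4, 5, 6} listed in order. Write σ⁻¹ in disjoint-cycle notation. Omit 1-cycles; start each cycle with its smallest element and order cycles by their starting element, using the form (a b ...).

First write σ in disjoint cycles: (0 5)(1 6 4 3).
Reversing each cycle (and rotating so the smallest element leads) gives σ⁻¹ = (0 5)(1 3 4 6).

(0 5)(1 3 4 6)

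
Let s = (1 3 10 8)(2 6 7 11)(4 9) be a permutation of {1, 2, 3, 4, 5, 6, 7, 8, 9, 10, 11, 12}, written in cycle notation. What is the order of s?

The disjoint cycles have lengths 4, 4, 2, 1, 1.
The order of s is the least common multiple of its cycle lengths: lcm(4, 4, 2) = 4.

4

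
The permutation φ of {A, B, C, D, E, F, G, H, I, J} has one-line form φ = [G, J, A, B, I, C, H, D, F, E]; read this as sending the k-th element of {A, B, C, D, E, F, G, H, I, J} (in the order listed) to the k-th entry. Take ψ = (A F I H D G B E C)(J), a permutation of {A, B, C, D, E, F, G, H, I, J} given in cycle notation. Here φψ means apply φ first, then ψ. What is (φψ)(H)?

(φψ)(H) = ψ(φ(H)). φ(H) = D, then ψ(D) = G. So (φψ)(H) = G.

G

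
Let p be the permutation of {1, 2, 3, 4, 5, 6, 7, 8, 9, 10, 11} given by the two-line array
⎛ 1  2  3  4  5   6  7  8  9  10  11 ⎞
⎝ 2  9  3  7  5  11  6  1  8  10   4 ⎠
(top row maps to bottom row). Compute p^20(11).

Tracing 11 → 4 → … returns to 11 after 4 steps, so 11 lies in a 4-cycle (4 7 6 11).
Powers repeat with period 4 on this cycle, and 20 mod 4 = 0, so p^20(11) = p^0(11).
So p^20(11) = 11.

11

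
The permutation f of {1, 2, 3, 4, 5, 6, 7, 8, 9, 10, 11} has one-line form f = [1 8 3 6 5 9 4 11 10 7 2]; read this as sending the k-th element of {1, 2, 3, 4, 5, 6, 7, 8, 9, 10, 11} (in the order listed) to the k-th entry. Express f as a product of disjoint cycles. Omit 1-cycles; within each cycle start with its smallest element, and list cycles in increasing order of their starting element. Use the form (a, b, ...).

From 2: 2 → 8 → 11 → 2, closing the cycle (2, 8, 11).
Continuing from each remaining unvisited element yields (2, 8, 11)(4, 6, 9, 10, 7).

(2, 8, 11)(4, 6, 9, 10, 7)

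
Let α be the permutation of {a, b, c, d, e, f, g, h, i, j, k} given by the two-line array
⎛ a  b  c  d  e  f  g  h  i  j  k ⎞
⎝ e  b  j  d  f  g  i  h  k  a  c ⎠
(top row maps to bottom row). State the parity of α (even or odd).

In disjoint-cycle form the cycle lengths are 8, 1, 1, 1.
A cycle of length ℓ contributes ℓ−1 transpositions, so α is a product of 7 transpositions — odd.

odd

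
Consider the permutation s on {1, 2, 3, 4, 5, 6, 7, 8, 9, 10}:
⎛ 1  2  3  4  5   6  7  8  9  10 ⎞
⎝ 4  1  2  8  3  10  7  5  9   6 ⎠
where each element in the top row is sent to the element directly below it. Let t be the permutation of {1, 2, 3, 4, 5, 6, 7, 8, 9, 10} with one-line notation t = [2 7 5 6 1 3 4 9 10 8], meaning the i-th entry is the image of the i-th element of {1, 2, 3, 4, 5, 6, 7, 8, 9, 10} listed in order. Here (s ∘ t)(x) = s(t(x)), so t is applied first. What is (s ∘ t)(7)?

8

t(7) = 4, then s(4) = 8; composing gives (s ∘ t)(7) = 8.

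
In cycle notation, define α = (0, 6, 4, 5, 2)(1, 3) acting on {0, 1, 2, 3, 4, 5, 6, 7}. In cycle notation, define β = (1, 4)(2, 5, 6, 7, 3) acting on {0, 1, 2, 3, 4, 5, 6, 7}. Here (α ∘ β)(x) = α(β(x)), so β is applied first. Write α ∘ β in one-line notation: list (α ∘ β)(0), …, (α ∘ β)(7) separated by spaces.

Chase each element through β then α: 0 → 0 → 6; 1 → 4 → 5; 2 → 5 → 2; 3 → 2 → 0; 4 → 1 → 3; 5 → 6 → 4; 6 → 7 → 7; 7 → 3 → 1.
Collecting the images, α ∘ β = [6 5 2 0 3 4 7 1].

6 5 2 0 3 4 7 1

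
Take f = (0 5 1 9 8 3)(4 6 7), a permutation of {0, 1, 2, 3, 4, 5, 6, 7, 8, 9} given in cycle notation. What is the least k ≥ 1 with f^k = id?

The disjoint cycles have lengths 6, 3, 1.
Since disjoint cycles commute, ord(f) = lcm(6, 3) = 6.

6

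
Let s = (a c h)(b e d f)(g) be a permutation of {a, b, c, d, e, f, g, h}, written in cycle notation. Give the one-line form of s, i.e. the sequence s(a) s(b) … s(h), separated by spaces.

Each element maps to the next entry in its cycle (wrapping to the front): a→c, b→e, c→h, d→f, e→d, f→b, g→g, h→a.
Listing these in domain order gives c e h f d b g a.

c e h f d b g a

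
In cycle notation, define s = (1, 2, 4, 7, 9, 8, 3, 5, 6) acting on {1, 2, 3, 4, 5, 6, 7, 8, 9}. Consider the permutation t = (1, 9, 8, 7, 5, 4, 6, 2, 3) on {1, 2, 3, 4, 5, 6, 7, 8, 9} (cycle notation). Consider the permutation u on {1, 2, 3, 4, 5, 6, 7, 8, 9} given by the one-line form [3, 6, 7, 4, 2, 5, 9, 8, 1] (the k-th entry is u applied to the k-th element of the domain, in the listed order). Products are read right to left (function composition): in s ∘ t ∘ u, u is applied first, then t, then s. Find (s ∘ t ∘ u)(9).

8

(s ∘ t ∘ u)(9) = s(t(u(9))). u(9) = 1, then t(1) = 9, then s(9) = 8, so the result is 8.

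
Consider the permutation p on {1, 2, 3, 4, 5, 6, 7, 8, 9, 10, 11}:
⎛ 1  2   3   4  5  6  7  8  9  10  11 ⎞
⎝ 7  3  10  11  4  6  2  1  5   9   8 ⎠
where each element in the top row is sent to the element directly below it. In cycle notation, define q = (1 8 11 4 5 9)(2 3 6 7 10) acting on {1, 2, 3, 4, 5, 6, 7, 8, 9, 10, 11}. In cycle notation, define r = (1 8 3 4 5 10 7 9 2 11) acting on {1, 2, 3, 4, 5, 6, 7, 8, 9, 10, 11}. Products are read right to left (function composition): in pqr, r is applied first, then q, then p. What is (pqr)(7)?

7

(pqr)(7) = p(q(r(7))). r(7) = 9, then q(9) = 1, then p(1) = 7, so the result is 7.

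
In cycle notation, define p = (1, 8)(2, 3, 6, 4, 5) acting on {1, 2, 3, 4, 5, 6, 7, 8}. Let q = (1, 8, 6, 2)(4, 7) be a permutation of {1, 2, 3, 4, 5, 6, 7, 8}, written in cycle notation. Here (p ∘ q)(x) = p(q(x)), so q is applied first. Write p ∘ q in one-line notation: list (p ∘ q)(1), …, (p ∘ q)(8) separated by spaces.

1 8 6 7 2 3 5 4

For each element, apply q then p: 1 → 8 → 1; 2 → 1 → 8; 3 → 3 → 6; 4 → 7 → 7; 5 → 5 → 2; 6 → 2 → 3; 7 → 4 → 5; 8 → 6 → 4.
Collecting the images, p ∘ q = [1 8 6 7 2 3 5 4].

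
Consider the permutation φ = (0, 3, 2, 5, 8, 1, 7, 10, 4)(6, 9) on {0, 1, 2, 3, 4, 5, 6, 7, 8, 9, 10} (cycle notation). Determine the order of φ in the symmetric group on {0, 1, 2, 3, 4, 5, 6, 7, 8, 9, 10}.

The disjoint cycles have lengths 9, 2.
Since disjoint cycles commute, ord(φ) = lcm(9, 2) = 18.

18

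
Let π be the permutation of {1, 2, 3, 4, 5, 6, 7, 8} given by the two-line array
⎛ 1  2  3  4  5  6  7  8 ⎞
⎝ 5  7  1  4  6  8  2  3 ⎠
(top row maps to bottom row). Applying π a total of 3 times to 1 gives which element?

8

Tracing 1 → 5 → … returns to 1 after 5 steps, so 1 lies in a 5-cycle (1, 5, 6, 8, 3).
Stepping 3 places around the cycle: 1 → 5 → 6 → 8.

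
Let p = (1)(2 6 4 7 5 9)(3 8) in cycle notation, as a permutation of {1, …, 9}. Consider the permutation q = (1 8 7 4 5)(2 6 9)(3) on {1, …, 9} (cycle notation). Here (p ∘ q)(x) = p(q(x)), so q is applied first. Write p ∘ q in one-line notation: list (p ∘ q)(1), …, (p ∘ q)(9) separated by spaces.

3 4 8 9 1 2 7 5 6

(p ∘ q)(x) = p(q(x)). Computing each image: p(q(1)) = p(8) = 3, p(q(2)) = p(6) = 4, p(q(3)) = p(3) = 8, p(q(4)) = p(5) = 9, p(q(5)) = p(1) = 1, p(q(6)) = p(9) = 2, p(q(7)) = p(4) = 7, p(q(8)) = p(7) = 5, p(q(9)) = p(2) = 6.
Hence p ∘ q = [3 4 8 9 1 2 7 5 6].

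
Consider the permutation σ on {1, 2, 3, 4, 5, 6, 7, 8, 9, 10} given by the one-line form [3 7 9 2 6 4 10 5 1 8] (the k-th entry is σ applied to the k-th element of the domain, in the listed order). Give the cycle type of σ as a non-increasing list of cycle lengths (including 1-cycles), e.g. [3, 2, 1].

The disjoint cycles are (1 3 9)(2 7 10 8 5 6 4), with lengths 7, 3 in non-increasing order.

[7, 3]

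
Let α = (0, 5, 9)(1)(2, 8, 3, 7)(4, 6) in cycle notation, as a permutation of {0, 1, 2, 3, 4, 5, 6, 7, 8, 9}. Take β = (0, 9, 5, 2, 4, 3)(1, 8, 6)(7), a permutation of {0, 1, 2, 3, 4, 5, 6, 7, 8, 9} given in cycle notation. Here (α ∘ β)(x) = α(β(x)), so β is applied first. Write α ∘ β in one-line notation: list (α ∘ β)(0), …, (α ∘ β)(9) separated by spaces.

0 3 6 5 7 8 1 2 4 9

(α ∘ β)(x) = α(β(x)). Computing each image: α(β(0)) = α(9) = 0, α(β(1)) = α(8) = 3, α(β(2)) = α(4) = 6, α(β(3)) = α(0) = 5, α(β(4)) = α(3) = 7, α(β(5)) = α(2) = 8, α(β(6)) = α(1) = 1, α(β(7)) = α(7) = 2, α(β(8)) = α(6) = 4, α(β(9)) = α(5) = 9.
Hence α ∘ β = [0 3 6 5 7 8 1 2 4 9].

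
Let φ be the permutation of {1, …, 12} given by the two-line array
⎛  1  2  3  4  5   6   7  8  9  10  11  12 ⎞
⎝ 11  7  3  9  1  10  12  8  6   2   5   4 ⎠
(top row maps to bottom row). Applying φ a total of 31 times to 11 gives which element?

Tracing 11 → 5 → … returns to 11 after 3 steps, so 11 lies in a 3-cycle (1, 11, 5).
On a 3-cycle, φ^3 is the identity, so φ^31 = φ^1 there (31 ≡ 1 mod 3).
Stepping 1 place around the cycle: 11 → 5.

5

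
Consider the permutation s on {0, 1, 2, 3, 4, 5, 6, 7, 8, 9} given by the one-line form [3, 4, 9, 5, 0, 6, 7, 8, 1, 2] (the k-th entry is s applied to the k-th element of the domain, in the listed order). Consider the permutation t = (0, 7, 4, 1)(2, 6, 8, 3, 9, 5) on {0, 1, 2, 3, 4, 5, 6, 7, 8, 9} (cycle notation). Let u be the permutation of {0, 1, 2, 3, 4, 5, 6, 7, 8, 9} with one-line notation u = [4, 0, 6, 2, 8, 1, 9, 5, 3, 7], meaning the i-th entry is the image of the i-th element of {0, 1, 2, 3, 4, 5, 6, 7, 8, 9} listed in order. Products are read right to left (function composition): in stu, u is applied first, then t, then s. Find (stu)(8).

2

Chase 8: u(8) = 3; t(3) = 9; s(9) = 2. Hence (stu)(8) = 2.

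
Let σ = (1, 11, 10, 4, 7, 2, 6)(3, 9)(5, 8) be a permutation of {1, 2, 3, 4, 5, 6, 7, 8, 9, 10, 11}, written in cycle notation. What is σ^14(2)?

2 lies in the 7-cycle (1, 11, 10, 4, 7, 2, 6).
Powers repeat with period 7 on this cycle, and 14 mod 7 = 0, so σ^14(2) = σ^0(2).
So σ^14(2) = 2.

2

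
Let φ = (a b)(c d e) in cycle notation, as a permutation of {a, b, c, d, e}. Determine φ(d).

d appears in (c d e); the next entry (wrapping around) is e.

e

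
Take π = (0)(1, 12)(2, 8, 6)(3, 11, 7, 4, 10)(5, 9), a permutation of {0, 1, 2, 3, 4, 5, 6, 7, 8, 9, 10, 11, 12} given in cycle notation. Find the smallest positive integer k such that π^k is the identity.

The cycle type of π is (5, 3, 2, 2, 1).
Since disjoint cycles commute, ord(π) = lcm(5, 3, 2, 2) = 30.

30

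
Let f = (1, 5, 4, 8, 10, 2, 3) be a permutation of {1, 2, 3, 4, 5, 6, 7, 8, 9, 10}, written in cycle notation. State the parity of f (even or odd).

The cycle lengths are 7, 1, 1, 1.
A cycle is odd iff its length is even; f has 0 even-length cycles, so sgn(f) = (−1)^0 and f is even.

even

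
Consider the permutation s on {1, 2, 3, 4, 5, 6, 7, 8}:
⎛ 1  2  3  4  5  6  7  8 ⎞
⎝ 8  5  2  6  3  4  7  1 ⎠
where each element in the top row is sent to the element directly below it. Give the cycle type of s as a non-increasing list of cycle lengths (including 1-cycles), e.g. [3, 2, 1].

[3, 2, 2, 1]

The disjoint cycles are (1, 8)(2, 5, 3)(4, 6)(7), with lengths 3, 2, 2, 1 in non-increasing order.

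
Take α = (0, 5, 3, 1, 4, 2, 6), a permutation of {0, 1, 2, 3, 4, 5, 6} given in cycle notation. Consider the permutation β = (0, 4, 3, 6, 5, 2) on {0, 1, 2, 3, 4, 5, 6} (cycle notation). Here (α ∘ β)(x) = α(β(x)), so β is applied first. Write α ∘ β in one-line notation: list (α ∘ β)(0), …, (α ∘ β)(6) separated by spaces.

2 4 5 0 1 6 3

(α ∘ β)(x) = α(β(x)). Computing each image: α(β(0)) = α(4) = 2, α(β(1)) = α(1) = 4, α(β(2)) = α(0) = 5, α(β(3)) = α(6) = 0, α(β(4)) = α(3) = 1, α(β(5)) = α(2) = 6, α(β(6)) = α(5) = 3.
Hence α ∘ β = [2 4 5 0 1 6 3].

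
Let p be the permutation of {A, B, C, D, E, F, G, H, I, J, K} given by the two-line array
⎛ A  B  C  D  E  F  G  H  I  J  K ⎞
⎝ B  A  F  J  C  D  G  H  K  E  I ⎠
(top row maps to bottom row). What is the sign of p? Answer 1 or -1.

In disjoint-cycle form the cycle lengths are 5, 2, 2, 1, 1.
A cycle of length ℓ contributes ℓ−1 transpositions, so p is a product of 4 + 1 + 1 = 6 transpositions — even.

1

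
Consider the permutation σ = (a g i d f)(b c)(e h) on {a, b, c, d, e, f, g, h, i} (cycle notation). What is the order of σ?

10

The cycle type of σ is (5, 2, 2).
The order is lcm(5, 2, 2) = 10.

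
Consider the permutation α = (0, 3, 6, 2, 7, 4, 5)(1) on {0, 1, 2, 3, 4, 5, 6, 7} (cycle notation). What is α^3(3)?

3 lies in the 7-cycle (0, 3, 6, 2, 7, 4, 5).
Stepping 3 places around the cycle: 3 → 6 → 2 → 7.

7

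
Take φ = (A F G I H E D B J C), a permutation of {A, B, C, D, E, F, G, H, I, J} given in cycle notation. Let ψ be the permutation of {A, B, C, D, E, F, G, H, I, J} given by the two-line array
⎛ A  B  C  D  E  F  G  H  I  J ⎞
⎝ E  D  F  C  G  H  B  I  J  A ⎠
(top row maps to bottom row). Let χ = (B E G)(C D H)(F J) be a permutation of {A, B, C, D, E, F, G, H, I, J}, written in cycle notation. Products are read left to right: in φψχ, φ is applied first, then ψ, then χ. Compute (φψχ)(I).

I

Chase I: φ(I) = H; ψ(H) = I; χ(I) = I. Hence (φψχ)(I) = I.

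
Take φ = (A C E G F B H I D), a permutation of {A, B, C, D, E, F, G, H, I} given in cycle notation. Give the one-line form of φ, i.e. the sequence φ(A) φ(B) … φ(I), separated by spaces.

C H E A G B F I D

Reading each image from the cycles: A↦C, B↦H, C↦E, D↦A, E↦G, F↦B, G↦F, H↦I, I↦D.
So the one-line form is C H E A G B F I D.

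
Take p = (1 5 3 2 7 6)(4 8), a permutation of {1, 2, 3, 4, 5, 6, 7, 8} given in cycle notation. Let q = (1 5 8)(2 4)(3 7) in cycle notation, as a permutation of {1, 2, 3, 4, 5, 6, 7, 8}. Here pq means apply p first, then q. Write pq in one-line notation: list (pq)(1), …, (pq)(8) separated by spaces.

8 3 4 1 7 5 6 2

(pq)(x) = q(p(x)). Computing each image: q(p(1)) = q(5) = 8, q(p(2)) = q(7) = 3, q(p(3)) = q(2) = 4, q(p(4)) = q(8) = 1, q(p(5)) = q(3) = 7, q(p(6)) = q(1) = 5, q(p(7)) = q(6) = 6, q(p(8)) = q(4) = 2.
Hence pq = [8 3 4 1 7 5 6 2].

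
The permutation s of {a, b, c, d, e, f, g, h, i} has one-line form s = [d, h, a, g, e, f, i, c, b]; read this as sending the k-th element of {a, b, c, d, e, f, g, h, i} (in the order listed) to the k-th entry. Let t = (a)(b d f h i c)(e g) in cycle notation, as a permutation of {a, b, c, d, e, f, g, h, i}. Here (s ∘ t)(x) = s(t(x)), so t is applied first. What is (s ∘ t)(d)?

t(d) = f, then s(f) = f; composing gives (s ∘ t)(d) = f.

f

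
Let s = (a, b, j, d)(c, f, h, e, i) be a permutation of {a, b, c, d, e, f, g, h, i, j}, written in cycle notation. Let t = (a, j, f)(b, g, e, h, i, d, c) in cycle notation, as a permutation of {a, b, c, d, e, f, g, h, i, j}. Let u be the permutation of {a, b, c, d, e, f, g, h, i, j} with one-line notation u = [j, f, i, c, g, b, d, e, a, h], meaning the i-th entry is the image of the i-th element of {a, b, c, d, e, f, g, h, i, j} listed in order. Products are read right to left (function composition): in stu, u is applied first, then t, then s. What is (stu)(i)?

Apply the permutations in order: u(i) = a, then t(a) = j, then s(j) = d. So (stu)(i) = d.

d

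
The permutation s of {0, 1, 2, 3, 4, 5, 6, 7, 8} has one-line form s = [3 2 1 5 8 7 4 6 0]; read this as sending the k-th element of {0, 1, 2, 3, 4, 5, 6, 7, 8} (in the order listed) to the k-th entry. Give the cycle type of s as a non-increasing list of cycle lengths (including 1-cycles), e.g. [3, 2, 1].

[7, 2]

The disjoint cycles are (0, 3, 5, 7, 6, 4, 8)(1, 2), with lengths 7, 2 in non-increasing order.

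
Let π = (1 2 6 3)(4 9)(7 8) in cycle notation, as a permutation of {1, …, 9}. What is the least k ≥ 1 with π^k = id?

4

The disjoint cycles have lengths 4, 2, 2, 1.
The order of π is the least common multiple of its cycle lengths: lcm(4, 2, 2) = 4.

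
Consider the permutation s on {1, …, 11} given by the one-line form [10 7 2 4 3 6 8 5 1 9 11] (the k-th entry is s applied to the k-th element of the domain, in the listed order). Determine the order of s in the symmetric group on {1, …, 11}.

Decomposing into disjoint cycles gives cycle lengths 5, 3, 1, 1, 1.
The order of s is the least common multiple of its cycle lengths: lcm(5, 3) = 15.

15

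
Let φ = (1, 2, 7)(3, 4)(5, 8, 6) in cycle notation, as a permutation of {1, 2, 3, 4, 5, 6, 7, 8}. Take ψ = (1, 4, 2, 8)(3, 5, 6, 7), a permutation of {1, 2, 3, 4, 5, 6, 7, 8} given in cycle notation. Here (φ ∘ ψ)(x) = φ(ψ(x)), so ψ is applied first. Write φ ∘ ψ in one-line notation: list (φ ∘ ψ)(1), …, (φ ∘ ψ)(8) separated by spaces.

For each element, apply ψ then φ: 1 → 4 → 3; 2 → 8 → 6; 3 → 5 → 8; 4 → 2 → 7; 5 → 6 → 5; 6 → 7 → 1; 7 → 3 → 4; 8 → 1 → 2.
So φ ∘ ψ in one-line form is 3 6 8 7 5 1 4 2.

3 6 8 7 5 1 4 2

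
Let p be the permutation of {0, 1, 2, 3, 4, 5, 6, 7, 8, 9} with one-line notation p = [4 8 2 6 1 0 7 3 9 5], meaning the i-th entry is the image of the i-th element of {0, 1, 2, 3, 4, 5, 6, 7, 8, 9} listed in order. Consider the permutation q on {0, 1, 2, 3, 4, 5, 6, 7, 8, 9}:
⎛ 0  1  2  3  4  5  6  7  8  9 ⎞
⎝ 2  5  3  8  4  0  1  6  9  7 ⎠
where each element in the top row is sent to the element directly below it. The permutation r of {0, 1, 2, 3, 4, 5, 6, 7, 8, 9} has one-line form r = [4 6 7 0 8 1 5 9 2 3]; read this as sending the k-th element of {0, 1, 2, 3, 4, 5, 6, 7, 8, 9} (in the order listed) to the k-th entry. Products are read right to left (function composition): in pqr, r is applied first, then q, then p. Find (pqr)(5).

0

Chase 5: r(5) = 1; q(1) = 5; p(5) = 0. Hence (pqr)(5) = 0.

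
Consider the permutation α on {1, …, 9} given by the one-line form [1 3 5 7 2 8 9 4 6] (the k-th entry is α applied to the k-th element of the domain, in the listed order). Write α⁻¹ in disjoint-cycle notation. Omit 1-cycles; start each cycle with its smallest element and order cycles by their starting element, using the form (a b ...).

(2 5 3)(4 8 6 9 7)

First write α in disjoint cycles: (2 3 5)(4 7 9 6 8).
Reversing each cycle (and rotating so the smallest element leads) gives α⁻¹ = (2 5 3)(4 8 6 9 7).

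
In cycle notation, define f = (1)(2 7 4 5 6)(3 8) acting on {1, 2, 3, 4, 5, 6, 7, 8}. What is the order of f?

The disjoint cycles have lengths 5, 2, 1.
The order is lcm(5, 2) = 10.

10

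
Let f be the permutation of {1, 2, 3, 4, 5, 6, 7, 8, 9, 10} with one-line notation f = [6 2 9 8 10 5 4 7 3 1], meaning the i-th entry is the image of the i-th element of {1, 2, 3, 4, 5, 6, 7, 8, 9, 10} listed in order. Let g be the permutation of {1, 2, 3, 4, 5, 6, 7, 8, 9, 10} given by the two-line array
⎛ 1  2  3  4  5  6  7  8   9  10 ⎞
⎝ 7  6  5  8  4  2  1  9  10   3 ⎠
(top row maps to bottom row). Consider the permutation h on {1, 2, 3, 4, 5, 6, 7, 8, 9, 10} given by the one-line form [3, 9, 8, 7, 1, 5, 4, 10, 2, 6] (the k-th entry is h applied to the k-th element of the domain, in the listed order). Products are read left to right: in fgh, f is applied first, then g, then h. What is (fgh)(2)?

Chase 2: f(2) = 2; g(2) = 6; h(6) = 5. Hence (fgh)(2) = 5.

5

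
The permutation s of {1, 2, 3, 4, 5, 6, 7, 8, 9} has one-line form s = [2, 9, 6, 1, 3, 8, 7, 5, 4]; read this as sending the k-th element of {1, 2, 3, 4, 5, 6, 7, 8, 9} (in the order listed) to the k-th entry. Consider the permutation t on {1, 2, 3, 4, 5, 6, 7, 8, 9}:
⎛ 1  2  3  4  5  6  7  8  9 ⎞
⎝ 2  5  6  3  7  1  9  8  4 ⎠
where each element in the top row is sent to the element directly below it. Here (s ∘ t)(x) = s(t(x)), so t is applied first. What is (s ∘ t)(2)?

t(2) = 5, then s(5) = 3; composing gives (s ∘ t)(2) = 3.

3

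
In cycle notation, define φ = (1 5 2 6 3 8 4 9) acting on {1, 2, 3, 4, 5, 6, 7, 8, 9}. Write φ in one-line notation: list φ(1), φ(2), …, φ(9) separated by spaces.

5 6 8 9 2 3 7 4 1

Reading each image from the cycles: 1↦5, 2↦6, 3↦8, 4↦9, 5↦2, 6↦3, 7↦7, 8↦4, 9↦1.
Listing these in domain order gives 5 6 8 9 2 3 7 4 1.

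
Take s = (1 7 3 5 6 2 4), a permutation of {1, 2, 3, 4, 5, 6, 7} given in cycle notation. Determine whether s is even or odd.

The cycle lengths are 7.
A cycle of length ℓ contributes ℓ−1 transpositions, so s is a product of 6 transpositions — even.

even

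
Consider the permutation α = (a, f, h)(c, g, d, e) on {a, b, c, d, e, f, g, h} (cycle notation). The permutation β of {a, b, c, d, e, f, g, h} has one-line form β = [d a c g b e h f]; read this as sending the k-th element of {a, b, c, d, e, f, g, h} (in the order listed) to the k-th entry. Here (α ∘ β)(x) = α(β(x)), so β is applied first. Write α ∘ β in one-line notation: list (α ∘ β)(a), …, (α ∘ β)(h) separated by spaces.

Chase each element through β then α: a → d → e; b → a → f; c → c → g; d → g → d; e → b → b; f → e → c; g → h → a; h → f → h.
Collecting the images, α ∘ β = [e f g d b c a h].

e f g d b c a h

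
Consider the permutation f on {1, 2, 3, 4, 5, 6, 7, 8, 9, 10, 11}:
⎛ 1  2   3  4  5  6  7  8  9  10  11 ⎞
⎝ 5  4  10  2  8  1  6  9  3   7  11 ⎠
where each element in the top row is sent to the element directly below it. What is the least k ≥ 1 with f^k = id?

8

Writing f as disjoint cycles, the cycle lengths are 8, 2, 1.
Since disjoint cycles commute, ord(f) = lcm(8, 2) = 8.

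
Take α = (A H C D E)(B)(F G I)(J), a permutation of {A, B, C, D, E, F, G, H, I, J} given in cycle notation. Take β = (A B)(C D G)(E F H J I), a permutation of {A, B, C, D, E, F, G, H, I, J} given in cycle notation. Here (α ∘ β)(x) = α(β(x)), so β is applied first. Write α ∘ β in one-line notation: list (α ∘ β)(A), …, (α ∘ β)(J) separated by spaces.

B H E I G C D J A F

Chase each element through β then α: A → B → B; B → A → H; C → D → E; D → G → I; E → F → G; F → H → C; G → C → D; H → J → J; I → E → A; J → I → F.
Collecting the images, α ∘ β = [B H E I G C D J A F].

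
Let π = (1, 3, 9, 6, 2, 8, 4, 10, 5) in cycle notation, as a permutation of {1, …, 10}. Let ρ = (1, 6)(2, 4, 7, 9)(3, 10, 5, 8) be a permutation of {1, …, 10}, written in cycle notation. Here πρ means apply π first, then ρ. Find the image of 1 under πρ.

First apply π: π(1) = 3, then ρ(3) = 10. Thus (πρ)(1) = 10.

10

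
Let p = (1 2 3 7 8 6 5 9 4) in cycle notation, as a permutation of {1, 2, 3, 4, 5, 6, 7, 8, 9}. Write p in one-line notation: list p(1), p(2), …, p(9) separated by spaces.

Each element maps to the next entry in its cycle (wrapping to the front): 1→2, 2→3, 3→7, 4→1, 5→9, 6→5, 7→8, 8→6, 9→4.
Listing these in domain order gives 2 3 7 1 9 5 8 6 4.

2 3 7 1 9 5 8 6 4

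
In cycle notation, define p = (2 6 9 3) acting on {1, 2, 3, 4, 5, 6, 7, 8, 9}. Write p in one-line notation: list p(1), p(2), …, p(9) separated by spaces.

1 6 2 4 5 9 7 8 3

Image by image: 1→1, 2→6, 3→2, 4→4, 5→5, 6→9, 7→7, 8→8, 9→3.
Listing these in domain order gives 1 6 2 4 5 9 7 8 3.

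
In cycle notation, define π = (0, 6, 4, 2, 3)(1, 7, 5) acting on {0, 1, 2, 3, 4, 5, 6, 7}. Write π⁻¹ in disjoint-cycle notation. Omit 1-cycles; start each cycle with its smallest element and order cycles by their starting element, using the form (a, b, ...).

(0, 3, 2, 4, 6)(1, 5, 7)

Inverting a permutation written in cycle notation just reverses the order within every cycle.
Reversing each cycle of π and rotating so the smallest element leads gives (0, 3, 2, 4, 6)(1, 5, 7).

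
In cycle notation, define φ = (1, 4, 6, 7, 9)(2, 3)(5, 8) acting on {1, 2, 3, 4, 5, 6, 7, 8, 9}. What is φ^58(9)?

9 lies in the 5-cycle (1, 4, 6, 7, 9).
Powers repeat with period 5 on this cycle, and 58 mod 5 = 3, so φ^58(9) = φ^3(9).
Advancing 3 steps from 9: 9 → 1 → 4 → 6.

6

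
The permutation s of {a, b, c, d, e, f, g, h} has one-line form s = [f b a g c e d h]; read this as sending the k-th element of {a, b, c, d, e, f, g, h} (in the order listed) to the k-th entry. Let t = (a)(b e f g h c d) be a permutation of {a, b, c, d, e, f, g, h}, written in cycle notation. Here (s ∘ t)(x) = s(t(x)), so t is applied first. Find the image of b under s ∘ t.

c

(s ∘ t)(b) = s(t(b)). t(b) = e, then s(e) = c. So (s ∘ t)(b) = c.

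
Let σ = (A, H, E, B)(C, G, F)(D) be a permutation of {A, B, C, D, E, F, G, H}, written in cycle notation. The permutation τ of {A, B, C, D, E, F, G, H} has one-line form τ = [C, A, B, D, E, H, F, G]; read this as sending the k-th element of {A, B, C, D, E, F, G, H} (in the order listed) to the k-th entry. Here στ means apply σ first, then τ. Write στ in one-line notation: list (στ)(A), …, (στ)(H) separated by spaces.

G C F D A B H E

(στ)(x) = τ(σ(x)). Computing each image: τ(σ(A)) = τ(H) = G, τ(σ(B)) = τ(A) = C, τ(σ(C)) = τ(G) = F, τ(σ(D)) = τ(D) = D, τ(σ(E)) = τ(B) = A, τ(σ(F)) = τ(C) = B, τ(σ(G)) = τ(F) = H, τ(σ(H)) = τ(E) = E.
Hence στ = [G C F D A B H E].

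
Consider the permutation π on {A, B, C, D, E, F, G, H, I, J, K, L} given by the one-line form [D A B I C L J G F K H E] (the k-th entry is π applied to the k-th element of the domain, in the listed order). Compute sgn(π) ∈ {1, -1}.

In disjoint-cycle form the cycle lengths are 8, 4.
A cycle is odd iff its length is even; π has 2 even-length cycles, so sgn(π) = (−1)^2 and π is even.

1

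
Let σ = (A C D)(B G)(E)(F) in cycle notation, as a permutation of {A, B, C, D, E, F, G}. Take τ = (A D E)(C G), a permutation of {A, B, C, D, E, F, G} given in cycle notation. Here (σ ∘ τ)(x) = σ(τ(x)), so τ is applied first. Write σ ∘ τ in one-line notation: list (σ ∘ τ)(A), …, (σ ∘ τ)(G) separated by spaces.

A G B E C F D

(σ ∘ τ)(x) = σ(τ(x)). Computing each image: σ(τ(A)) = σ(D) = A, σ(τ(B)) = σ(B) = G, σ(τ(C)) = σ(G) = B, σ(τ(D)) = σ(E) = E, σ(τ(E)) = σ(A) = C, σ(τ(F)) = σ(F) = F, σ(τ(G)) = σ(C) = D.
Hence σ ∘ τ = [A G B E C F D].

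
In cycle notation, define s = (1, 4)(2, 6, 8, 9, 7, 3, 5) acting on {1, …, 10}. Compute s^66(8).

3

8 lies in the 7-cycle (2, 6, 8, 9, 7, 3, 5).
Since the cycle has length 7, s^66 acts on it the same as s^3 (66 mod 7 = 3).
Advancing 3 steps from 8: 8 → 9 → 7 → 3.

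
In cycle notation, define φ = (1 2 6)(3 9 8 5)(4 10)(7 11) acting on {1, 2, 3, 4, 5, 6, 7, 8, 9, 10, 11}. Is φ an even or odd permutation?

The cycle lengths are 4, 3, 2, 2.
A cycle is odd iff its length is even; φ has 3 even-length cycles, so sgn(φ) = (−1)^3 and φ is odd.

odd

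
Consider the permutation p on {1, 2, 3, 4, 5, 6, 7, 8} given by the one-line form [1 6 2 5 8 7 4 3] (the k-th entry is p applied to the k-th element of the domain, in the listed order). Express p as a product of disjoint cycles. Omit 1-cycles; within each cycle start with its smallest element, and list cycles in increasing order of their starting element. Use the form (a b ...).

Start at 2 and follow images: 2 → 6 → 7 → 4 → 5 → 8 → 3 → 2, giving the cycle (2 6 7 4 5 8 3).
Continuing from each remaining unvisited element yields (2 6 7 4 5 8 3).

(2 6 7 4 5 8 3)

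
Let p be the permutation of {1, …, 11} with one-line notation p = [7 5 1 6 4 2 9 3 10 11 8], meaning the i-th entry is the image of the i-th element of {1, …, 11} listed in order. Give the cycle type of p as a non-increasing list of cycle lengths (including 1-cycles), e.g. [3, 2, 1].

The disjoint cycles are (1, 7, 9, 10, 11, 8, 3)(2, 5, 4, 6), with lengths 7, 4 in non-increasing order.

[7, 4]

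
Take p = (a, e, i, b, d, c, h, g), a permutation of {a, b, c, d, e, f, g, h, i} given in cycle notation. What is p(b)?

d

In the cycle (a, e, i, b, d, c, h, g), b is followed by d, so p(b) = d.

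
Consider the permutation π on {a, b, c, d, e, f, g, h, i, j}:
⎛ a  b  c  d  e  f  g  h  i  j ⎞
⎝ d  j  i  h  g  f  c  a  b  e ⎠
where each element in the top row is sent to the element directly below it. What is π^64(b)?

c

Tracing b → j → … returns to b after 6 steps, so b lies in a 6-cycle (b, j, e, g, c, i).
On a 6-cycle, π^6 is the identity, so π^64 = π^4 there (64 ≡ 4 mod 6).
Stepping 4 places around the cycle: b → j → e → g → c.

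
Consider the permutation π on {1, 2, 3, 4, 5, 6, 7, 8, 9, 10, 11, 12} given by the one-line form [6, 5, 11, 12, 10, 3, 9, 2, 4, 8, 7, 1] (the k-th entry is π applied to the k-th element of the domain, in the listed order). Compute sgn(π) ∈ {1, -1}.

In disjoint-cycle form the cycle lengths are 8, 4.
A cycle is odd iff its length is even; π has 2 even-length cycles, so sgn(π) = (−1)^2 and π is even.

1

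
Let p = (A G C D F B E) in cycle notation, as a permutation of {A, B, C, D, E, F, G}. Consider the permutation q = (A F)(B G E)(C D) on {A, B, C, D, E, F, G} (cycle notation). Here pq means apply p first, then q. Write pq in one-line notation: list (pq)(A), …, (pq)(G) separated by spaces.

(pq)(x) = q(p(x)). Computing each image: q(p(A)) = q(G) = E, q(p(B)) = q(E) = B, q(p(C)) = q(D) = C, q(p(D)) = q(F) = A, q(p(E)) = q(A) = F, q(p(F)) = q(B) = G, q(p(G)) = q(C) = D.
Hence pq = [E B C A F G D].

E B C A F G D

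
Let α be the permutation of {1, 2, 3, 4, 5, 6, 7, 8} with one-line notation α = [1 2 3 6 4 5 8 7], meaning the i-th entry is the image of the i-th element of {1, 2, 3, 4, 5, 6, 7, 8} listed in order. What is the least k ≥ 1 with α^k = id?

6

Writing α as disjoint cycles, the cycle lengths are 3, 2, 1, 1, 1.
The order is lcm(3, 2) = 6.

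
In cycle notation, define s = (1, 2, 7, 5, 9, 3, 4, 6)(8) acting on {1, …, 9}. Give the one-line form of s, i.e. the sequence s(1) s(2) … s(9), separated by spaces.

Reading each image from the cycles: 1→2, 2→7, 3→4, 4→6, 5→9, 6→1, 7→5, 8→8, 9→3.
So the one-line form is 2 7 4 6 9 1 5 8 3.

2 7 4 6 9 1 5 8 3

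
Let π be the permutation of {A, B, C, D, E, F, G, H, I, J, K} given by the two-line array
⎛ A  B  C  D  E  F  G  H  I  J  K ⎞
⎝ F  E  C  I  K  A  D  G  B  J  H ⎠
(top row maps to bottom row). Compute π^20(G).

Tracing G → D → … returns to G after 7 steps, so G lies in a 7-cycle (B E K H G D I).
On a 7-cycle, π^7 is the identity, so π^20 = π^6 there (20 ≡ 6 mod 7).
Stepping 6 places around the cycle: G → D → I → B → E → K → H.

H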